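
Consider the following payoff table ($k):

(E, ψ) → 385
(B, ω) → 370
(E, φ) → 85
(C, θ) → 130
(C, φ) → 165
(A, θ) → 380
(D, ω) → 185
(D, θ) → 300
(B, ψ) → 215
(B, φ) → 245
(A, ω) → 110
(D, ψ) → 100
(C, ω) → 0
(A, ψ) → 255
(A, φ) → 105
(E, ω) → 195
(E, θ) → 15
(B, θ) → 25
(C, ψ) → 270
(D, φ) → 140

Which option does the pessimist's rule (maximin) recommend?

A

Row minima: A=105, B=25, C=0, D=100, E=15
Best worst-case = 105 → A.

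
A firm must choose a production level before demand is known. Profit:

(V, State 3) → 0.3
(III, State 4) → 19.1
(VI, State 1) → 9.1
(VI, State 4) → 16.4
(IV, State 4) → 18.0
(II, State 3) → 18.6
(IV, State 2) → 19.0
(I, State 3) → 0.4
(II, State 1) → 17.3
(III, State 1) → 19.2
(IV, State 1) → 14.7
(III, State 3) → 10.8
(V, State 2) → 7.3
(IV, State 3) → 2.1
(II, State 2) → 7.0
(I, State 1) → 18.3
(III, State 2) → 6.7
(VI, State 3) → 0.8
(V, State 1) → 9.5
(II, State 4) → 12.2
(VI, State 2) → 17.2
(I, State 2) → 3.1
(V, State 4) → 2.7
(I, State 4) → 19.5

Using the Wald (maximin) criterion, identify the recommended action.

Row minima: I=0.4, II=7.0, III=6.7, IV=2.1, V=0.3, VI=0.8
Best worst-case = 7.0 → II.

II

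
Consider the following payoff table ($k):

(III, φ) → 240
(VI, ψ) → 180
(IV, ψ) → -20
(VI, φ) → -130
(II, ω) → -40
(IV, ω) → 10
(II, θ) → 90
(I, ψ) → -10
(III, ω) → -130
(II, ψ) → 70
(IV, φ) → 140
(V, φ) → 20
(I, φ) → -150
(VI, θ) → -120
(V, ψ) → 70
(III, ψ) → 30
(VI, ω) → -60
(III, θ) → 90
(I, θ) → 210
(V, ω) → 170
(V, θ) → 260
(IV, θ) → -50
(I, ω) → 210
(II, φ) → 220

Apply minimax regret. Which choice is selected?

Column bests: θ=260, φ=240, ψ=180, ω=210.
I regrets: 50, 390, 190, 0 → max 390
II regrets: 170, 20, 110, 250 → max 250
III regrets: 170, 0, 150, 340 → max 340
IV regrets: 310, 100, 200, 200 → max 310
V regrets: 0, 220, 110, 40 → max 220
VI regrets: 380, 370, 0, 270 → max 380
Smallest max regret = 220 → V.

V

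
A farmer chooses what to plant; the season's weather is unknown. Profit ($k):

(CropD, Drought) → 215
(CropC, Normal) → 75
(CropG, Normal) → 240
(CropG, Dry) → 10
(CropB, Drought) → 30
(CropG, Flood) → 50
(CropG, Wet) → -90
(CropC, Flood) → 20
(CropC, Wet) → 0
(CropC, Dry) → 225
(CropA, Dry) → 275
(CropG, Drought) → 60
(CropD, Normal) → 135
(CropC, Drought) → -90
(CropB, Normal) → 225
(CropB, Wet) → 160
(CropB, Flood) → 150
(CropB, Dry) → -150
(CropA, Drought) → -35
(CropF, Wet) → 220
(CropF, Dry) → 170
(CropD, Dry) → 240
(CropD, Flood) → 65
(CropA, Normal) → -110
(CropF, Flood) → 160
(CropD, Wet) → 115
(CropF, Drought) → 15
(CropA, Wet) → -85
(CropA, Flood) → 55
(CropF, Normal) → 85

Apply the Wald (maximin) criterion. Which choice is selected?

CropD

Row minima: CropG=-90, CropD=65, CropB=-150, CropF=15, CropC=-90, CropA=-110
Best worst-case = 65 → CropD.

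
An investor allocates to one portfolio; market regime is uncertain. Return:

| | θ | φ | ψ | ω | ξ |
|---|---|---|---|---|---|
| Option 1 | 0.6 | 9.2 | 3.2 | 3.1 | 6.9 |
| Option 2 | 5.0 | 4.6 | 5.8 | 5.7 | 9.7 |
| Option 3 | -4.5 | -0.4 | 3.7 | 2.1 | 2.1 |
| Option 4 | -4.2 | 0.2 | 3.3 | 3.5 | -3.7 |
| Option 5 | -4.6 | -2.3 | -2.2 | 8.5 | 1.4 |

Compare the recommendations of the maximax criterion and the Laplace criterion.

Row maxima: Option 1=9.2, Option 2=9.7, Option 3=3.7, Option 4=3.5, Option 5=8.5
Best best-case = 9.7 → Option 2.
Row averages: Option 1=4.6, Option 2=6.16, Option 3=0.6, Option 4=-0.18, Option 5=0.16
Highest average = 6.16 → Option 2.

maximax → Option 2; laplace → Option 2 (agree)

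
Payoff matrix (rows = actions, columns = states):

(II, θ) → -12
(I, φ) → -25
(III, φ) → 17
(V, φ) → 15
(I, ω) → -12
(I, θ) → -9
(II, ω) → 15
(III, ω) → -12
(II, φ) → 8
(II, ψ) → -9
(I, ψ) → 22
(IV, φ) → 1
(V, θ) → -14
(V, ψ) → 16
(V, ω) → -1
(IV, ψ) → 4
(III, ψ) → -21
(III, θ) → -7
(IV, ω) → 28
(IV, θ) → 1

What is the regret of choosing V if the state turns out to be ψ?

6

Best payoff under ψ is 22.
Regret = 22 − 16 = 6.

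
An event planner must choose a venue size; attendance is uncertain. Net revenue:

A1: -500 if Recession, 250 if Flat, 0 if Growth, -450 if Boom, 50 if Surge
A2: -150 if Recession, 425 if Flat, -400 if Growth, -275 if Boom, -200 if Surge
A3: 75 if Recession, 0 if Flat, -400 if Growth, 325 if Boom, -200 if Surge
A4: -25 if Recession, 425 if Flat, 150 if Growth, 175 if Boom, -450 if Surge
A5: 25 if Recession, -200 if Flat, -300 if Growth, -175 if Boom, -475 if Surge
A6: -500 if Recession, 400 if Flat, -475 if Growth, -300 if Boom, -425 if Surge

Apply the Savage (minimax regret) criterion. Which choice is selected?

A4

Column bests: Recession=75, Flat=425, Growth=150, Boom=325, Surge=50.
A1 regrets: 575, 175, 150, 775, 0 → max 775
A2 regrets: 225, 0, 550, 600, 250 → max 600
A3 regrets: 0, 425, 550, 0, 250 → max 550
A4 regrets: 100, 0, 0, 150, 500 → max 500
A5 regrets: 50, 625, 450, 500, 525 → max 625
A6 regrets: 575, 25, 625, 625, 475 → max 625
Smallest max regret = 500 → A4.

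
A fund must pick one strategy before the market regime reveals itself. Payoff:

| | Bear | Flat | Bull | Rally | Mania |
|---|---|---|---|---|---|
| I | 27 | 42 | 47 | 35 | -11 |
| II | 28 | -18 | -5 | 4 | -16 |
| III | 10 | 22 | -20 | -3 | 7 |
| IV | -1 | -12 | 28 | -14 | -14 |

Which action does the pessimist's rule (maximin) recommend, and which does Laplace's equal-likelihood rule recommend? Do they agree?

Row minima: I=-11, II=-18, III=-20, IV=-14
Best worst-case = -11 → I.
Row averages: I=28, II=-1.4, III=3.2, IV=-2.6
Highest average = 28 → I.

maximin → I; laplace → I (agree)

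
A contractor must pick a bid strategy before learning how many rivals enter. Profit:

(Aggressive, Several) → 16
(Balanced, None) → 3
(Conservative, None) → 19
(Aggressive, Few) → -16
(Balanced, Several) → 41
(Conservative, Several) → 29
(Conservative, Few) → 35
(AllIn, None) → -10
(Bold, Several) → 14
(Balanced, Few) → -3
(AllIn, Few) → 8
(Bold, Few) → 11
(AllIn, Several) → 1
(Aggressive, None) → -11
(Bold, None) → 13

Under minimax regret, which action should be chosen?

Column bests: None=19, Few=35, Several=41.
Conservative regrets: 0, 0, 12 → max 12
Balanced regrets: 16, 38, 0 → max 38
Aggressive regrets: 30, 51, 25 → max 51
Bold regrets: 6, 24, 27 → max 27
AllIn regrets: 29, 27, 40 → max 40
Smallest max regret = 12 → Conservative.

Conservative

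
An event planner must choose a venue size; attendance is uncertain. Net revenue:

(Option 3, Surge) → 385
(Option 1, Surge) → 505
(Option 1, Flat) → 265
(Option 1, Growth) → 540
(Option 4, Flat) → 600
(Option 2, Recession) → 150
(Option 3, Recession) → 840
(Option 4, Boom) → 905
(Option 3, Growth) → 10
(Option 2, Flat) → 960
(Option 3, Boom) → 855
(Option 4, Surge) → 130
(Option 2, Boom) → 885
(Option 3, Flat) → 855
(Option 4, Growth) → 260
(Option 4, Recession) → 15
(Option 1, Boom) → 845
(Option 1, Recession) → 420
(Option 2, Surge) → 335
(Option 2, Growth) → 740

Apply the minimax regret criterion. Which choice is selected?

Column bests: Recession=840, Flat=960, Growth=740, Boom=905, Surge=505.
Option 1 regrets: 420, 695, 200, 60, 0 → max 695
Option 2 regrets: 690, 0, 0, 20, 170 → max 690
Option 3 regrets: 0, 105, 730, 50, 120 → max 730
Option 4 regrets: 825, 360, 480, 0, 375 → max 825
Smallest max regret = 690 → Option 2.

Option 2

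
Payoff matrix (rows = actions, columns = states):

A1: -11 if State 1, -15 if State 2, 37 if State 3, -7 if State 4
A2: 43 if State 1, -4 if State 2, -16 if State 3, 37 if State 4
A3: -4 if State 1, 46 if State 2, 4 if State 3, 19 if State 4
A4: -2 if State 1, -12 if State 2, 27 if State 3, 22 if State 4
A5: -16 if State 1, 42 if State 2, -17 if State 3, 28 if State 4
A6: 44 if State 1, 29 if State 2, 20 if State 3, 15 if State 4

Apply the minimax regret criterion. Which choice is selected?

A6

Column bests: State 1=44, State 2=46, State 3=37, State 4=37.
A1 regrets: 55, 61, 0, 44 → max 61
A2 regrets: 1, 50, 53, 0 → max 53
A3 regrets: 48, 0, 33, 18 → max 48
A4 regrets: 46, 58, 10, 15 → max 58
A5 regrets: 60, 4, 54, 9 → max 60
A6 regrets: 0, 17, 17, 22 → max 22
Smallest max regret = 22 → A6.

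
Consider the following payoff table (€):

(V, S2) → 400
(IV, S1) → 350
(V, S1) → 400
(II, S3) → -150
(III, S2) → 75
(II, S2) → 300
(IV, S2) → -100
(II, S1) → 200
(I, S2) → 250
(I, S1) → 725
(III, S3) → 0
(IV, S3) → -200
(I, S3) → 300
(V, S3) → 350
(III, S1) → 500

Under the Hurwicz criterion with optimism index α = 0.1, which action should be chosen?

I: 0.1·725 + 0.9·250 = 297.5
II: 0.1·300 + 0.9·(-150) = -105
III: 0.1·500 + 0.9·0 = 50
IV: 0.1·350 + 0.9·(-200) = -145
V: 0.1·400 + 0.9·350 = 355
Highest Hurwicz score = 355 → V.

V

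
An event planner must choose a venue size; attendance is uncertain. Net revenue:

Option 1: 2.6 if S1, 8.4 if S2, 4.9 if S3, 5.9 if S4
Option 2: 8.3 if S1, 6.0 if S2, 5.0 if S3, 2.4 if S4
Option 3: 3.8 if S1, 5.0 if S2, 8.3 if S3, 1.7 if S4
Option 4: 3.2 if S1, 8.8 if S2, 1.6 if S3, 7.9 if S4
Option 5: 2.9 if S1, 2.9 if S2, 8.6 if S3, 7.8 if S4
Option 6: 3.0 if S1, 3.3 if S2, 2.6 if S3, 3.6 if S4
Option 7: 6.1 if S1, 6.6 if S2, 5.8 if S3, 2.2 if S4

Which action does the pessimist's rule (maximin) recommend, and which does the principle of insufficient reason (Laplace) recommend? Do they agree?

maximin → Option 5; laplace → Option 5 (agree)

Row minima: Option 1=2.6, Option 2=2.4, Option 3=1.7, Option 4=1.6, Option 5=2.9, Option 6=2.6, Option 7=2.2
Best worst-case = 2.9 → Option 5.
Row averages: Option 1=5.45, Option 2=5.425, Option 3=4.7, Option 4=5.375, Option 5=5.55, Option 6=3.125, Option 7=5.175
Highest average = 5.55 → Option 5.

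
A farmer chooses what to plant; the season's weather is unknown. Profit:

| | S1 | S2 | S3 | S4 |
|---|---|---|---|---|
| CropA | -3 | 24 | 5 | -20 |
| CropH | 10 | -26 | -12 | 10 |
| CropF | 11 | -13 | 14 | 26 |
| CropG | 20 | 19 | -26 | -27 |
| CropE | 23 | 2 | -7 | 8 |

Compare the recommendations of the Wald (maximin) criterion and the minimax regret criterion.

maximin → CropE; minimax regret → CropE (agree)

Row minima: CropA=-20, CropH=-26, CropF=-13, CropG=-27, CropE=-7
Best worst-case = -7 → CropE.
Column bests: S1=23, S2=24, S3=14, S4=26.
CropA regrets: 26, 0, 9, 46 → max 46
CropH regrets: 13, 50, 26, 16 → max 50
CropF regrets: 12, 37, 0, 0 → max 37
CropG regrets: 3, 5, 40, 53 → max 53
CropE regrets: 0, 22, 21, 18 → max 22
Smallest max regret = 22 → CropE.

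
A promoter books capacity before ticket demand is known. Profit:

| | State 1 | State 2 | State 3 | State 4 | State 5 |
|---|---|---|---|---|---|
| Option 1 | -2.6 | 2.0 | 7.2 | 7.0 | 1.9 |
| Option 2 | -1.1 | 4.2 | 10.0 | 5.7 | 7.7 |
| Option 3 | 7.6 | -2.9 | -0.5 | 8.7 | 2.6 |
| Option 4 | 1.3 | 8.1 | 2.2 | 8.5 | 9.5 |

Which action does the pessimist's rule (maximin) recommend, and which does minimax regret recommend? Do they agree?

maximin → Option 4; minimax regret → Option 4 (agree)

Row minima: Option 1=-2.6, Option 2=-1.1, Option 3=-2.9, Option 4=1.3
Best worst-case = 1.3 → Option 4.
Column bests: State 1=7.6, State 2=8.1, State 3=10.0, State 4=8.7, State 5=9.5.
Option 1 regrets: 10.2, 6.1, 2.8, 1.7, 7.6 → max 10.2
Option 2 regrets: 8.7, 3.9, 0.0, 3.0, 1.8 → max 8.7
Option 3 regrets: 0.0, 11.0, 10.5, 0.0, 6.9 → max 11.0
Option 4 regrets: 6.3, 0.0, 7.8, 0.2, 0.0 → max 7.8
Smallest max regret = 7.8 → Option 4.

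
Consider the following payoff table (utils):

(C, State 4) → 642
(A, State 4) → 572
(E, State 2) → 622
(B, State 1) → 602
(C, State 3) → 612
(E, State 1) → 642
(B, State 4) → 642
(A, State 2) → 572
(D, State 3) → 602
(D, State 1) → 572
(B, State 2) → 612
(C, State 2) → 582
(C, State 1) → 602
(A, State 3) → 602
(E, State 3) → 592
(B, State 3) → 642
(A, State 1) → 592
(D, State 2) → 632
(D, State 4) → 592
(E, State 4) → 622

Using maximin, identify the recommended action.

Row minima: A=572, B=602, C=582, D=572, E=592
Best worst-case = 602 → B.

B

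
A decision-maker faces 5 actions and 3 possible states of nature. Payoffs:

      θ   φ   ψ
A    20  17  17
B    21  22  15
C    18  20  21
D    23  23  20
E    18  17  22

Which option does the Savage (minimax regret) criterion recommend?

D

Column bests: θ=23, φ=23, ψ=22.
A regrets: 3, 6, 5 → max 6
B regrets: 2, 1, 7 → max 7
C regrets: 5, 3, 1 → max 5
D regrets: 0, 0, 2 → max 2
E regrets: 5, 6, 0 → max 6
Smallest max regret = 2 → D.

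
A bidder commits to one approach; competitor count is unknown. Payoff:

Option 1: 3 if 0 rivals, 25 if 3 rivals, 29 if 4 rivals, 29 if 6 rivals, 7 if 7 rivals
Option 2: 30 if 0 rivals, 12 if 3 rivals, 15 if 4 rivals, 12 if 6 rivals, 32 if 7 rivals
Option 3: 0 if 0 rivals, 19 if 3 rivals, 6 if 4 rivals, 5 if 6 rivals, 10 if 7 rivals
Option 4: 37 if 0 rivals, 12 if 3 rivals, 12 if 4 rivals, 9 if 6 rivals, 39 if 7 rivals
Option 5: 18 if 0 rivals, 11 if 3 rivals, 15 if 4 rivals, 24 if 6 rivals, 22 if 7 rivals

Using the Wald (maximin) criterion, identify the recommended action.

Option 2

Row minima: Option 1=3, Option 2=12, Option 3=0, Option 4=9, Option 5=11
Best worst-case = 12 → Option 2.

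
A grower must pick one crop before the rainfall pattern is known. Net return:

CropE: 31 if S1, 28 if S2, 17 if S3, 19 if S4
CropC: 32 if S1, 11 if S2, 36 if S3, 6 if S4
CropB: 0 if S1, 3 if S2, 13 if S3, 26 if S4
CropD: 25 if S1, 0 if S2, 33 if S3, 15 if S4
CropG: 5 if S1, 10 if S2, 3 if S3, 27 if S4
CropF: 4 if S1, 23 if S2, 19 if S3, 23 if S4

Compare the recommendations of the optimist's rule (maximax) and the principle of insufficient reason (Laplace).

Row maxima: CropE=31, CropC=36, CropB=26, CropD=33, CropG=27, CropF=23
Best best-case = 36 → CropC.
Row averages: CropE=23.75, CropC=21.25, CropB=10.5, CropD=18.25, CropG=11.25, CropF=17.25
Highest average = 23.75 → CropE.

maximax → CropC; laplace → CropE (disagree)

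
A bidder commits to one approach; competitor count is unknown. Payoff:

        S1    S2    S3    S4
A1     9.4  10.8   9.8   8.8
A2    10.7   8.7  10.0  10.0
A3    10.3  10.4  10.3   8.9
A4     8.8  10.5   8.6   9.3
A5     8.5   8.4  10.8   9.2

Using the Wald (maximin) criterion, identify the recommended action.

A3

Row minima: A1=8.8, A2=8.7, A3=8.9, A4=8.6, A5=8.4
Best worst-case = 8.9 → A3.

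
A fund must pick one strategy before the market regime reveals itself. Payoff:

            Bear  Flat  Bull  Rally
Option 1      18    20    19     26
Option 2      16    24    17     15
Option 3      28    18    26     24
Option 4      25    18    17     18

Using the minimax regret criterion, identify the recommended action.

Option 3

Column bests: Bear=28, Flat=24, Bull=26, Rally=26.
Option 1 regrets: 10, 4, 7, 0 → max 10
Option 2 regrets: 12, 0, 9, 11 → max 12
Option 3 regrets: 0, 6, 0, 2 → max 6
Option 4 regrets: 3, 6, 9, 8 → max 9
Smallest max regret = 6 → Option 3.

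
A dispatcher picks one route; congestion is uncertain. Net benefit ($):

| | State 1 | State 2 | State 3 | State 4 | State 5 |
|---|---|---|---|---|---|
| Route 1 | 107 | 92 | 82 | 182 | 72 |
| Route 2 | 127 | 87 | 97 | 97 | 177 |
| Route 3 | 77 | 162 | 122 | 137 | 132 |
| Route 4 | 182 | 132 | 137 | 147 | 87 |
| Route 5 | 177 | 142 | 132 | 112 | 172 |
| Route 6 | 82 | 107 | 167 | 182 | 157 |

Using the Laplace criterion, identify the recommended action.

Route 5

Row averages: Route 1=107, Route 2=117, Route 3=126, Route 4=137, Route 5=147, Route 6=139
Highest average = 147 → Route 5.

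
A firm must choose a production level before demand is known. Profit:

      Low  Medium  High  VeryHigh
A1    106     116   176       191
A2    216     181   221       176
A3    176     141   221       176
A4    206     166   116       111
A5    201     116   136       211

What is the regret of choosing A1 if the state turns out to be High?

45

Best payoff under High is 221.
Regret = 221 − 176 = 45.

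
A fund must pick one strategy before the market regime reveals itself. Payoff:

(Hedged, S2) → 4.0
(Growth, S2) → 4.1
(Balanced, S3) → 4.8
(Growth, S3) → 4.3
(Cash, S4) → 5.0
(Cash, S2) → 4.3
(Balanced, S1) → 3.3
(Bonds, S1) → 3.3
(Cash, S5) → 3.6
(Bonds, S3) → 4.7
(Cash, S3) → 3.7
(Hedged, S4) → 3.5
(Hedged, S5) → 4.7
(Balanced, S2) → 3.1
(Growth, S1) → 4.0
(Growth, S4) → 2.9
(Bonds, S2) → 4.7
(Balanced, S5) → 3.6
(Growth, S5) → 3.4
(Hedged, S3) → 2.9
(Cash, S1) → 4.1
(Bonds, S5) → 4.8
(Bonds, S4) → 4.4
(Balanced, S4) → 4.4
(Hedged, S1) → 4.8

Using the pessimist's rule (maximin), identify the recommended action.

Cash

Row minima: Growth=2.9, Cash=3.6, Hedged=2.9, Bonds=3.3, Balanced=3.1
Best worst-case = 3.6 → Cash.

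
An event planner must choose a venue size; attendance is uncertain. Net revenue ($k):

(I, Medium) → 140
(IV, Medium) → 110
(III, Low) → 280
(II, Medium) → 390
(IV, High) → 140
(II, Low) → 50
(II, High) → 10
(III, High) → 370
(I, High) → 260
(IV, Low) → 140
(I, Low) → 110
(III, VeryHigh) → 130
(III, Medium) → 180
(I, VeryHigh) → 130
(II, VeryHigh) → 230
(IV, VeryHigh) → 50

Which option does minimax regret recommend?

III

Column bests: Low=280, Medium=390, High=370, VeryHigh=230.
I regrets: 170, 250, 110, 100 → max 250
II regrets: 230, 0, 360, 0 → max 360
III regrets: 0, 210, 0, 100 → max 210
IV regrets: 140, 280, 230, 180 → max 280
Smallest max regret = 210 → III.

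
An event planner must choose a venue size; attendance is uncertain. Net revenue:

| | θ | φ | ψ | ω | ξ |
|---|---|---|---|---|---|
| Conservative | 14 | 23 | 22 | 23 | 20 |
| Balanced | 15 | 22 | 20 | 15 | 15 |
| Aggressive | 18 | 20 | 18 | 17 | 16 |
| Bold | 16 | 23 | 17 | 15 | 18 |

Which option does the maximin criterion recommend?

Aggressive

Row minima: Conservative=14, Balanced=15, Aggressive=16, Bold=15
Best worst-case = 16 → Aggressive.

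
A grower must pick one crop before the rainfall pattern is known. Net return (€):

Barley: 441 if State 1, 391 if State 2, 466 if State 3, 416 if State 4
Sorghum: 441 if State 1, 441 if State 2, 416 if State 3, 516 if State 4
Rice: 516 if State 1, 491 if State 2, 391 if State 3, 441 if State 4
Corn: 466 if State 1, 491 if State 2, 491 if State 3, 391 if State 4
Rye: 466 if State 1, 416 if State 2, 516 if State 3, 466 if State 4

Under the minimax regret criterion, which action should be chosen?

Column bests: State 1=516, State 2=491, State 3=516, State 4=516.
Barley regrets: 75, 100, 50, 100 → max 100
Sorghum regrets: 75, 50, 100, 0 → max 100
Rice regrets: 0, 0, 125, 75 → max 125
Corn regrets: 50, 0, 25, 125 → max 125
Rye regrets: 50, 75, 0, 50 → max 75
Smallest max regret = 75 → Rye.

Rye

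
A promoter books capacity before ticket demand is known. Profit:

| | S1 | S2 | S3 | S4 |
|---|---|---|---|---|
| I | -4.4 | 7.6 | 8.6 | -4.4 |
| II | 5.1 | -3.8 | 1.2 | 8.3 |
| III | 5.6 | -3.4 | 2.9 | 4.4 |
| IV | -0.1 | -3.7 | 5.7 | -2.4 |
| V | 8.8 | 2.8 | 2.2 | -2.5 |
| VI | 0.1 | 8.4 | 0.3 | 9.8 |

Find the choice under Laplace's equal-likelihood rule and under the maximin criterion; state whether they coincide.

laplace → VI; maximin → VI (agree)

Row averages: I=1.85, II=2.7, III=2.375, IV=-0.125, V=2.825, VI=4.65
Highest average = 4.65 → VI.
Row minima: I=-4.4, II=-3.8, III=-3.4, IV=-3.7, V=-2.5, VI=0.1
Best worst-case = 0.1 → VI.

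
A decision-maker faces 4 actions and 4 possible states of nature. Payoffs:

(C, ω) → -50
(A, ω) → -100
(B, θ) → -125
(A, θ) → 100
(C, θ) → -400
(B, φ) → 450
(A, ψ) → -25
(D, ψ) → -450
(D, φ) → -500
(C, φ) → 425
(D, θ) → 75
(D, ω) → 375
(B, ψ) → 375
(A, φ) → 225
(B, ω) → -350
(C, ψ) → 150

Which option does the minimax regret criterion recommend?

Column bests: θ=100, φ=450, ψ=375, ω=375.
A regrets: 0, 225, 400, 475 → max 475
B regrets: 225, 0, 0, 725 → max 725
C regrets: 500, 25, 225, 425 → max 500
D regrets: 25, 950, 825, 0 → max 950
Smallest max regret = 475 → A.

A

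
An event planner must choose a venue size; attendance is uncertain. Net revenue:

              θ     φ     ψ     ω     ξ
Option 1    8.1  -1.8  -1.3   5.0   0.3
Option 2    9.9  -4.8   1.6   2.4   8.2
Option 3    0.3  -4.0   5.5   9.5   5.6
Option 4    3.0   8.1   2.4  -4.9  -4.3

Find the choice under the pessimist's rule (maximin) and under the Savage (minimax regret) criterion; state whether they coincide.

maximin → Option 1; minimax regret → Option 1 (agree)

Row minima: Option 1=-1.8, Option 2=-4.8, Option 3=-4.0, Option 4=-4.9
Best worst-case = -1.8 → Option 1.
Column bests: θ=9.9, φ=8.1, ψ=5.5, ω=9.5, ξ=8.2.
Option 1 regrets: 1.8, 9.9, 6.8, 4.5, 7.9 → max 9.9
Option 2 regrets: 0.0, 12.9, 3.9, 7.1, 0.0 → max 12.9
Option 3 regrets: 9.6, 12.1, 0.0, 0.0, 2.6 → max 12.1
Option 4 regrets: 6.9, 0.0, 3.1, 14.4, 12.5 → max 14.4
Smallest max regret = 9.9 → Option 1.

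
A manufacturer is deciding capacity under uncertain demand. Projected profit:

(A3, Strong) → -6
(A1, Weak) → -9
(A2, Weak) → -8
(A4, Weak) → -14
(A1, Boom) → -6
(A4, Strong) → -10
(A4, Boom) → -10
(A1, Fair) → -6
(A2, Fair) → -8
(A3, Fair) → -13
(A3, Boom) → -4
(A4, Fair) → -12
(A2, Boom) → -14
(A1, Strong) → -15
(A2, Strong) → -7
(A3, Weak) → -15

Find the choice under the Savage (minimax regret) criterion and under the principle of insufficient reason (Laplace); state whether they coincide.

minimax regret → A4; laplace → A1 (disagree)

Column bests: Weak=-8, Fair=-6, Strong=-6, Boom=-4.
A1 regrets: 1, 0, 9, 2 → max 9
A2 regrets: 0, 2, 1, 10 → max 10
A3 regrets: 7, 7, 0, 0 → max 7
A4 regrets: 6, 6, 4, 6 → max 6
Smallest max regret = 6 → A4.
Row averages: A1=-9, A2=-9.25, A3=-9.5, A4=-11.5
Highest average = -9 → A1.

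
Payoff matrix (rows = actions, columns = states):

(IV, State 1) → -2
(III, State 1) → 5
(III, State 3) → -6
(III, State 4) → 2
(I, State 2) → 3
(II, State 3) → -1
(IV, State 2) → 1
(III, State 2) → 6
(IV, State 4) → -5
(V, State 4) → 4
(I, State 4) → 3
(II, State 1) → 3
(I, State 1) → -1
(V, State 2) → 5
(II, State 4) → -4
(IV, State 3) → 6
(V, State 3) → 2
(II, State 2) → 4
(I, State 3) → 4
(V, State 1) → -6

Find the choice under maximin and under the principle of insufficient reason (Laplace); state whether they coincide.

Row minima: I=-1, II=-4, III=-6, IV=-5, V=-6
Best worst-case = -1 → I.
Row averages: I=2.25, II=0.5, III=1.75, IV=0, V=1.25
Highest average = 2.25 → I.

maximin → I; laplace → I (agree)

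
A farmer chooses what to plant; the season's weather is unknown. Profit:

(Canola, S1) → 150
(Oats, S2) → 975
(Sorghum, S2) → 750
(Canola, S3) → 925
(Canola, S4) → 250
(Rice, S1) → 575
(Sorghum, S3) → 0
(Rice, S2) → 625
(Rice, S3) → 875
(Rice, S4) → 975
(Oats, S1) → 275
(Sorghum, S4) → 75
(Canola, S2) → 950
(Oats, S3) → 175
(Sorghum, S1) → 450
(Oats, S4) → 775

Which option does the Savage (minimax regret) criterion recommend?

Column bests: S1=575, S2=975, S3=925, S4=975.
Sorghum regrets: 125, 225, 925, 900 → max 925
Canola regrets: 425, 25, 0, 725 → max 725
Oats regrets: 300, 0, 750, 200 → max 750
Rice regrets: 0, 350, 50, 0 → max 350
Smallest max regret = 350 → Rice.

Rice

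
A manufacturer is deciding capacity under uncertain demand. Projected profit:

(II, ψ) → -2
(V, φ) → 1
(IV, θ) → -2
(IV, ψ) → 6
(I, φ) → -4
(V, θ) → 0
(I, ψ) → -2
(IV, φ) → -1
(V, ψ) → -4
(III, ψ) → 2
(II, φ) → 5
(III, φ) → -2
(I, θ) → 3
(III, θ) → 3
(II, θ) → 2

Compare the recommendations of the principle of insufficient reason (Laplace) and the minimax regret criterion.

laplace → II; minimax regret → IV (disagree)

Row averages: I=-1, II=5/3, III=1, IV=1, V=-1
Highest average = 5/3 → II.
Column bests: θ=3, φ=5, ψ=6.
I regrets: 0, 9, 8 → max 9
II regrets: 1, 0, 8 → max 8
III regrets: 0, 7, 4 → max 7
IV regrets: 5, 6, 0 → max 6
V regrets: 3, 4, 10 → max 10
Smallest max regret = 6 → IV.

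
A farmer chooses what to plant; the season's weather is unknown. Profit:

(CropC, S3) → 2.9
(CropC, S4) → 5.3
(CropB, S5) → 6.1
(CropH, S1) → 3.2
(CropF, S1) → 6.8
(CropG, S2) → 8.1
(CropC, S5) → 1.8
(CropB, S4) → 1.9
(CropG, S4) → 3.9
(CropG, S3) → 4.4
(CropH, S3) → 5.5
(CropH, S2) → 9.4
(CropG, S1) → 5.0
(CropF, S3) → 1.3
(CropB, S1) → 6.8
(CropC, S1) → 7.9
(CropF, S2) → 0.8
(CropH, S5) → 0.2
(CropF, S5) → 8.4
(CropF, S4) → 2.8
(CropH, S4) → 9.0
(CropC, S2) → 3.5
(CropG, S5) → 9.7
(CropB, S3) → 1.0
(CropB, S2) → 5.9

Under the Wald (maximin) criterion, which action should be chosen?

CropG

Row minima: CropF=0.8, CropG=3.9, CropB=1.0, CropC=1.8, CropH=0.2
Best worst-case = 3.9 → CropG.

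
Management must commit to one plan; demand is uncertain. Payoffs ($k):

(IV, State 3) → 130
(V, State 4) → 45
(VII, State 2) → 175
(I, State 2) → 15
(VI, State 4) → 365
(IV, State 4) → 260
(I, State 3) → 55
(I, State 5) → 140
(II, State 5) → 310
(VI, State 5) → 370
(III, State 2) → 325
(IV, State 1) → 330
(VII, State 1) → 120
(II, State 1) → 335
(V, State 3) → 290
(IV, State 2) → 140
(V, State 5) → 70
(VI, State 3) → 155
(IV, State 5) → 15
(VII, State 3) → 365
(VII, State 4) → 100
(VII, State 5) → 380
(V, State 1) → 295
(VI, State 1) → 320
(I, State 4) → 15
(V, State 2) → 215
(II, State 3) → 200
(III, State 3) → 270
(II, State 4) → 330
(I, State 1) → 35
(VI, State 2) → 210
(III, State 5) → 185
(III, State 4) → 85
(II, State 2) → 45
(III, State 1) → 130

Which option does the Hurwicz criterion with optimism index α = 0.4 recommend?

I: 0.4·140 + 0.6·15 = 65
II: 0.4·335 + 0.6·45 = 161
III: 0.4·325 + 0.6·85 = 181
IV: 0.4·330 + 0.6·15 = 141
V: 0.4·295 + 0.6·45 = 145
VI: 0.4·370 + 0.6·155 = 241
VII: 0.4·380 + 0.6·100 = 212
Highest Hurwicz score = 241 → VI.

VI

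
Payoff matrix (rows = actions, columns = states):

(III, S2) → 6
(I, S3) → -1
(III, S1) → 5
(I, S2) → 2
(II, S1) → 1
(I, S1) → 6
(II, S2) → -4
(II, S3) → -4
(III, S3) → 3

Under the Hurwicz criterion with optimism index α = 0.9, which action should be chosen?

I: 0.9·6 + 0.1·(-1) = 5.3
II: 0.9·1 + 0.1·(-4) = 0.5
III: 0.9·6 + 0.1·3 = 5.7
Highest Hurwicz score = 5.7 → III.

III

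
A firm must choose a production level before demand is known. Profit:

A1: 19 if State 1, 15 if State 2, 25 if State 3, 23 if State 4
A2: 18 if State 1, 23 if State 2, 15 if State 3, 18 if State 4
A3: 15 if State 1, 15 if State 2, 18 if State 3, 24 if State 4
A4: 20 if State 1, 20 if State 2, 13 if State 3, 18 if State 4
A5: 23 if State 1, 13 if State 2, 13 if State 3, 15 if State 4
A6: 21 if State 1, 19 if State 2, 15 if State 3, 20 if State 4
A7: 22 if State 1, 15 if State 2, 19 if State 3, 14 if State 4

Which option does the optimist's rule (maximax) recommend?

A1

Row maxima: A1=25, A2=23, A3=24, A4=20, A5=23, A6=21, A7=22
Best best-case = 25 → A1.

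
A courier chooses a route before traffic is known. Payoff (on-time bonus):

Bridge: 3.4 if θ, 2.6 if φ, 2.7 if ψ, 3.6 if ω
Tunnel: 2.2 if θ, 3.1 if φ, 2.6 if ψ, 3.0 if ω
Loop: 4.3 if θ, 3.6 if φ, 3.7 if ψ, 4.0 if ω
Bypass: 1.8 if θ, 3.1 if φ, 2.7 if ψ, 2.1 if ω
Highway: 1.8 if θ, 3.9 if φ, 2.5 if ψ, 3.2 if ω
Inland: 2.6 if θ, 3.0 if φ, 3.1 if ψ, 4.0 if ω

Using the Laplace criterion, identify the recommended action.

Loop

Row averages: Bridge=3.075, Tunnel=2.725, Loop=3.9, Bypass=2.425, Highway=2.85, Inland=3.175
Highest average = 3.9 → Loop.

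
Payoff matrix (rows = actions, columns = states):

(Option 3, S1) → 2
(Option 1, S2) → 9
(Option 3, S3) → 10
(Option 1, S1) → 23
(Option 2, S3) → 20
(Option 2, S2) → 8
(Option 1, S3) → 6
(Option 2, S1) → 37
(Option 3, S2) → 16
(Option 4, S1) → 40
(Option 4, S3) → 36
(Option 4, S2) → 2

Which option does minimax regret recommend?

Column bests: S1=40, S2=16, S3=36.
Option 1 regrets: 17, 7, 30 → max 30
Option 2 regrets: 3, 8, 16 → max 16
Option 3 regrets: 38, 0, 26 → max 38
Option 4 regrets: 0, 14, 0 → max 14
Smallest max regret = 14 → Option 4.

Option 4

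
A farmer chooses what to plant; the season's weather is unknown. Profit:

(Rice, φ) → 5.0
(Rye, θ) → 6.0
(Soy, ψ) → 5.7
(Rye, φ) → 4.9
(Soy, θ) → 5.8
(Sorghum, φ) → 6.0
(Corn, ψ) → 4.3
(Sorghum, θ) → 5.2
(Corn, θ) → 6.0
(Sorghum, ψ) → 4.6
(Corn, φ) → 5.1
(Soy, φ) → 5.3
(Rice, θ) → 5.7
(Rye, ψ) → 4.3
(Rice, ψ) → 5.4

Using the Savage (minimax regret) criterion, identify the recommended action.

Soy

Column bests: θ=6.0, φ=6.0, ψ=5.7.
Corn regrets: 0.0, 0.9, 1.4 → max 1.4
Rye regrets: 0.0, 1.1, 1.4 → max 1.4
Sorghum regrets: 0.8, 0.0, 1.1 → max 1.1
Rice regrets: 0.3, 1.0, 0.3 → max 1.0
Soy regrets: 0.2, 0.7, 0.0 → max 0.7
Smallest max regret = 0.7 → Soy.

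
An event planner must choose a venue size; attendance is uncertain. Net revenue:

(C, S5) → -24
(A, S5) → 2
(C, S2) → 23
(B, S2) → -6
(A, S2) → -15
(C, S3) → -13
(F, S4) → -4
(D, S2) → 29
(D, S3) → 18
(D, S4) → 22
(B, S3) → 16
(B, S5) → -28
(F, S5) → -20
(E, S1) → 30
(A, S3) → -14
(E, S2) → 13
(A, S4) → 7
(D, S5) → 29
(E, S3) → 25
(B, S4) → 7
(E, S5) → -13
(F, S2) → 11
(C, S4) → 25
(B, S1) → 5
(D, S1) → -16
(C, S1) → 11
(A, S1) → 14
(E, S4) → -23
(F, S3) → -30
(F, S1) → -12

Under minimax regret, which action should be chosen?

Column bests: S1=30, S2=29, S3=25, S4=25, S5=29.
A regrets: 16, 44, 39, 18, 27 → max 44
B regrets: 25, 35, 9, 18, 57 → max 57
C regrets: 19, 6, 38, 0, 53 → max 53
D regrets: 46, 0, 7, 3, 0 → max 46
E regrets: 0, 16, 0, 48, 42 → max 48
F regrets: 42, 18, 55, 29, 49 → max 55
Smallest max regret = 44 → A.

A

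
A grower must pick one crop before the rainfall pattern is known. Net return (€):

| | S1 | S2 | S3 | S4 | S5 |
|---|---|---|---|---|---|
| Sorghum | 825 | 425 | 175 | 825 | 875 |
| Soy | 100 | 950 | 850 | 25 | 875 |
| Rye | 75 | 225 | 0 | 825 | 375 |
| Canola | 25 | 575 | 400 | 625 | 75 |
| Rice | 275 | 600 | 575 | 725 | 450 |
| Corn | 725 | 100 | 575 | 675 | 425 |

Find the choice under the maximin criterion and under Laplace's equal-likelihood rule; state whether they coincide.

maximin → Rice; laplace → Sorghum (disagree)

Row minima: Sorghum=175, Soy=25, Rye=0, Canola=25, Rice=275, Corn=100
Best worst-case = 275 → Rice.
Row averages: Sorghum=625, Soy=560, Rye=300, Canola=340, Rice=525, Corn=500
Highest average = 625 → Sorghum.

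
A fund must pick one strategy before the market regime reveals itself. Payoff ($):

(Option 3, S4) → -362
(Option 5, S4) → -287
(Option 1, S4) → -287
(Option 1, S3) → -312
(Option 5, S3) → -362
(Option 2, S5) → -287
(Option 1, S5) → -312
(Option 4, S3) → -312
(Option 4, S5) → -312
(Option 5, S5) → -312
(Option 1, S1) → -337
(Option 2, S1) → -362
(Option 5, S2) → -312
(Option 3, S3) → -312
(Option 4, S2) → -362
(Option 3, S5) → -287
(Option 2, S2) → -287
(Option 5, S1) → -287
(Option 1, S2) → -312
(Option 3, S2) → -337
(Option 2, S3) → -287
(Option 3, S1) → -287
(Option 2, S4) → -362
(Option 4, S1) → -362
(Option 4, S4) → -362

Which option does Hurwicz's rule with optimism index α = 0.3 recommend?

Option 1: 0.3·(-287) + 0.7·(-337) = -322
Option 2: 0.3·(-287) + 0.7·(-362) = -339.5
Option 3: 0.3·(-287) + 0.7·(-362) = -339.5
Option 4: 0.3·(-312) + 0.7·(-362) = -347
Option 5: 0.3·(-287) + 0.7·(-362) = -339.5
Highest Hurwicz score = -322 → Option 1.

Option 1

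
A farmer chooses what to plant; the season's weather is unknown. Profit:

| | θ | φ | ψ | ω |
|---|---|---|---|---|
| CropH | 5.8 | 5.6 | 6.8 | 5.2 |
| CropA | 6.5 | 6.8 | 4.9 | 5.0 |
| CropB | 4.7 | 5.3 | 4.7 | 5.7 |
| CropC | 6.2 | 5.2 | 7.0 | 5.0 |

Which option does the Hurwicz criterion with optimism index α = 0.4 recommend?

CropH

CropH: 0.4·6.8 + 0.6·5.2 = 5.84
CropA: 0.4·6.8 + 0.6·4.9 = 5.66
CropB: 0.4·5.7 + 0.6·4.7 = 5.1
CropC: 0.4·7.0 + 0.6·5.0 = 5.8
Highest Hurwicz score = 5.84 → CropH.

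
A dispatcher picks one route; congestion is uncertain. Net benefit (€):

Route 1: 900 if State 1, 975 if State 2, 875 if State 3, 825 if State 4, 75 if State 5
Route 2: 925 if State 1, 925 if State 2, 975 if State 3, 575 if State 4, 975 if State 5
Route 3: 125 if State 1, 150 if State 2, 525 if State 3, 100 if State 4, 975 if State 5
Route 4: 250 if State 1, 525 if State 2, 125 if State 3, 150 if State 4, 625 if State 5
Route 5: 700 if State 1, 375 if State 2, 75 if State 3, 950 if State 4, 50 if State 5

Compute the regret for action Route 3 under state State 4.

Best payoff under State 4 is 950.
Regret = 950 − 100 = 850.

850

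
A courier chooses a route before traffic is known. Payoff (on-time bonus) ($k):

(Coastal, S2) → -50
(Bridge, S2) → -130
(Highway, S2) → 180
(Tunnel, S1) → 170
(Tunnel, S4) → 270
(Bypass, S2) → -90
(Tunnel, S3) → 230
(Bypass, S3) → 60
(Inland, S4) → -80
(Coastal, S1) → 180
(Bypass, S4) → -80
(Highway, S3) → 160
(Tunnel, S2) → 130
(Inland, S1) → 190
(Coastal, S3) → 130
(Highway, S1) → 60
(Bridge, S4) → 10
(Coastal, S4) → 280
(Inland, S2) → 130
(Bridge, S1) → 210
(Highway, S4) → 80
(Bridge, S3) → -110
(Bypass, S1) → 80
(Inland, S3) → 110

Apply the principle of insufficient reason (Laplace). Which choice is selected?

Tunnel

Row averages: Tunnel=200, Bypass=-7.5, Inland=87.5, Coastal=135, Highway=120, Bridge=-5
Highest average = 200 → Tunnel.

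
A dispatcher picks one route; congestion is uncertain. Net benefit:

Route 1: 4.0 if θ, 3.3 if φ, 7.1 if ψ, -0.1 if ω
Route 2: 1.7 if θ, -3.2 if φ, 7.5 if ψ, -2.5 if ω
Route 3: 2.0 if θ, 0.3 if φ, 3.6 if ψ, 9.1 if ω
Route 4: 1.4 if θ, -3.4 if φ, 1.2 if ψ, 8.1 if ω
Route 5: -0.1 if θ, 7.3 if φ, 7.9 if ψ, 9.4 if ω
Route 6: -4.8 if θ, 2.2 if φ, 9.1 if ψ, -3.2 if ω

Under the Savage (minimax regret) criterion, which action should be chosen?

Column bests: θ=4.0, φ=7.3, ψ=9.1, ω=9.4.
Route 1 regrets: 0.0, 4.0, 2.0, 9.5 → max 9.5
Route 2 regrets: 2.3, 10.5, 1.6, 11.9 → max 11.9
Route 3 regrets: 2.0, 7.0, 5.5, 0.3 → max 7.0
Route 4 regrets: 2.6, 10.7, 7.9, 1.3 → max 10.7
Route 5 regrets: 4.1, 0.0, 1.2, 0.0 → max 4.1
Route 6 regrets: 8.8, 5.1, 0.0, 12.6 → max 12.6
Smallest max regret = 4.1 → Route 5.

Route 5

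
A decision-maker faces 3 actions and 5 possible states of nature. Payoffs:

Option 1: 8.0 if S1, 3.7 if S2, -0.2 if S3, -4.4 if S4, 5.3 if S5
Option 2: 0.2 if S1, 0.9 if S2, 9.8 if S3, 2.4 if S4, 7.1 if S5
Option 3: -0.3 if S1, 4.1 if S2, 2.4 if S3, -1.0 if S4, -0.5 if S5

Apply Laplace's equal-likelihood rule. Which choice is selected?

Option 2

Row averages: Option 1=2.48, Option 2=4.08, Option 3=0.94
Highest average = 4.08 → Option 2.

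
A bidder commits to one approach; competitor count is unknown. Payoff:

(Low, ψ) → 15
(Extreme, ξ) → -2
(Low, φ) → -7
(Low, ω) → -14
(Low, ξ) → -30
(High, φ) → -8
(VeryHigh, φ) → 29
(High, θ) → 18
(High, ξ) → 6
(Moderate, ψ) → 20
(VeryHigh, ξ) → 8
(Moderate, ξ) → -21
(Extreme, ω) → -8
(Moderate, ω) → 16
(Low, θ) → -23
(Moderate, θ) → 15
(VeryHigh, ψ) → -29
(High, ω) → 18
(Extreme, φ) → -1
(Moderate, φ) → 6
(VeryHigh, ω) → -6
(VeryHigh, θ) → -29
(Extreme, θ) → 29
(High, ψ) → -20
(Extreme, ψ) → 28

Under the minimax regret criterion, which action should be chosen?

Column bests: θ=29, φ=29, ψ=28, ω=18, ξ=8.
Low regrets: 52, 36, 13, 32, 38 → max 52
Moderate regrets: 14, 23, 8, 2, 29 → max 29
High regrets: 11, 37, 48, 0, 2 → max 48
VeryHigh regrets: 58, 0, 57, 24, 0 → max 58
Extreme regrets: 0, 30, 0, 26, 10 → max 30
Smallest max regret = 29 → Moderate.

Moderate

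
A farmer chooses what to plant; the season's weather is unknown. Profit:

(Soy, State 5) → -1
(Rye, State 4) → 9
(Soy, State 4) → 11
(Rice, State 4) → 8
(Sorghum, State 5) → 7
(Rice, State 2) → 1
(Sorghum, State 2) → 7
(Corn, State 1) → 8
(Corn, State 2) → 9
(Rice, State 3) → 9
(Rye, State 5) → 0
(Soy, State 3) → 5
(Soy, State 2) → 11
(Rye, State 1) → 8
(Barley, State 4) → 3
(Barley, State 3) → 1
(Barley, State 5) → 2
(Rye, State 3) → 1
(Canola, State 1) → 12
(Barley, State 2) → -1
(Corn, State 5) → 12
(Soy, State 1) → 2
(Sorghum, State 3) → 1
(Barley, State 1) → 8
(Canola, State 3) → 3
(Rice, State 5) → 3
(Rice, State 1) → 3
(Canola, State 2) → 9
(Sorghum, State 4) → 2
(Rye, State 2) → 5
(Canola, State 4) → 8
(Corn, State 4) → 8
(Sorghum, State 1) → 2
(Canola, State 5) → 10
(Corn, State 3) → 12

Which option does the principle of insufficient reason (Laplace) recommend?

Corn

Row averages: Rice=4.8, Canola=8.4, Sorghum=3.8, Barley=2.6, Corn=9.8, Rye=4.6, Soy=5.6
Highest average = 9.8 → Corn.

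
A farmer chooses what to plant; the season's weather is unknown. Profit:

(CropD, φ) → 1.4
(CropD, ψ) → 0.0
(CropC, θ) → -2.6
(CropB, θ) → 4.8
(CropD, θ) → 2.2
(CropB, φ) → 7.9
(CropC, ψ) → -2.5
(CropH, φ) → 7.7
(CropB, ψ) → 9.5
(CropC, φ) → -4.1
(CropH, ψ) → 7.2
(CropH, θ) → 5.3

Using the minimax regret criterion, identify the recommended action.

Column bests: θ=5.3, φ=7.9, ψ=9.5.
CropD regrets: 3.1, 6.5, 9.5 → max 9.5
CropH regrets: 0.0, 0.2, 2.3 → max 2.3
CropC regrets: 7.9, 12.0, 12.0 → max 12.0
CropB regrets: 0.5, 0.0, 0.0 → max 0.5
Smallest max regret = 0.5 → CropB.

CropB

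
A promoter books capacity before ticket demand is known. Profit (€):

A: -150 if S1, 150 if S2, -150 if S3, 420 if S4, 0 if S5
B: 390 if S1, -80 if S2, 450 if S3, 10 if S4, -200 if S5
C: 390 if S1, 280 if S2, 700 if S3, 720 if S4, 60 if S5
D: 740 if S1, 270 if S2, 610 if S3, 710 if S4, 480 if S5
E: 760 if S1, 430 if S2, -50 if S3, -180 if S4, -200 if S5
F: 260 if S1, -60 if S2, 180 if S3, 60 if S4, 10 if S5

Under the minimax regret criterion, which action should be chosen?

Column bests: S1=760, S2=430, S3=700, S4=720, S5=480.
A regrets: 910, 280, 850, 300, 480 → max 910
B regrets: 370, 510, 250, 710, 680 → max 710
C regrets: 370, 150, 0, 0, 420 → max 420
D regrets: 20, 160, 90, 10, 0 → max 160
E regrets: 0, 0, 750, 900, 680 → max 900
F regrets: 500, 490, 520, 660, 470 → max 660
Smallest max regret = 160 → D.

D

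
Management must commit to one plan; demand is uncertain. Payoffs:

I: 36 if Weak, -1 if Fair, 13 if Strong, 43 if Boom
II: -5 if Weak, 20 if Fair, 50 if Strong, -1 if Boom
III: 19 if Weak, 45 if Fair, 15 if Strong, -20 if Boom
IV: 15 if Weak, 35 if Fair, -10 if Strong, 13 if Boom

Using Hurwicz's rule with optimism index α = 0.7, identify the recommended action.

II

I: 0.7·43 + 0.3·(-1) = 29.8
II: 0.7·50 + 0.3·(-5) = 33.5
III: 0.7·45 + 0.3·(-20) = 25.5
IV: 0.7·35 + 0.3·(-10) = 21.5
Highest Hurwicz score = 33.5 → II.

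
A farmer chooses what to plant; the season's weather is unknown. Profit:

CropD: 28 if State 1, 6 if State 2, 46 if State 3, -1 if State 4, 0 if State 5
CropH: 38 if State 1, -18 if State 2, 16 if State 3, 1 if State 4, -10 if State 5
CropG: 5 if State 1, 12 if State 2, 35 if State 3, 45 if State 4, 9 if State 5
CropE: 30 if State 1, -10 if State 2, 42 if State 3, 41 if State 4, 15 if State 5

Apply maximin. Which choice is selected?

Row minima: CropD=-1, CropH=-18, CropG=5, CropE=-10
Best worst-case = 5 → CropG.

CropG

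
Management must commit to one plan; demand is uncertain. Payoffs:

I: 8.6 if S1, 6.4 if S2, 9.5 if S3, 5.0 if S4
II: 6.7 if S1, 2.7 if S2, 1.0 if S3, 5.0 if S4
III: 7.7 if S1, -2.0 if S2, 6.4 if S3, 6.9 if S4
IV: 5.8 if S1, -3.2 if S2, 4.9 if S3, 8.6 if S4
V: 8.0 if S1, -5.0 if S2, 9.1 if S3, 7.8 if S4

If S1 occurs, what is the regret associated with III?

Best payoff under S1 is 8.6.
Regret = 8.6 − 7.7 = 0.9.

0.9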